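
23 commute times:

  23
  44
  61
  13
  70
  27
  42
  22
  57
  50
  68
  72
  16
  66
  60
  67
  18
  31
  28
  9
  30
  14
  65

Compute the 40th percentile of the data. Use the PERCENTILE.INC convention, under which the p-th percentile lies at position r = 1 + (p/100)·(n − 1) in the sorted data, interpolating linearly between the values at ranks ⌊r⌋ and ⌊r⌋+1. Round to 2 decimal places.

Sorted: 9, 13, 14, 16, 18, 22, 23, 27, 28, 30, 31, 42, 44, 50, 57, 60, 61, 65, 66, 67, 68, 70, 72.
n = 23.
r = 1 + (40/100)·(23 − 1) = 1 + 8.8 = 9.8.
Rank 9 is 28 and rank 10 is 30.
Interpolate: 28 + 0.8·(30 − 28) = 28 + 0.8·2 = 29.6.

29.60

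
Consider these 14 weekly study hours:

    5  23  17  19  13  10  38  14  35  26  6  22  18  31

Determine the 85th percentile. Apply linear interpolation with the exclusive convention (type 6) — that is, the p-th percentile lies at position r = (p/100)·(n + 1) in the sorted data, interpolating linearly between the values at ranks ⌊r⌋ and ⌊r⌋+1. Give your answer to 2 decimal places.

Sorted: 5, 6, 10, 13, 14, 17, 18, 19, 22, 23, 26, 31, 35, 38.
n = 14.
r = (85/100)·(14 + 1) = 12.75.
Rank 12 is 31 and rank 13 is 35.
Interpolate: 31 + 0.75·(35 − 31) = 31 + 0.75·4 = 34.

34.00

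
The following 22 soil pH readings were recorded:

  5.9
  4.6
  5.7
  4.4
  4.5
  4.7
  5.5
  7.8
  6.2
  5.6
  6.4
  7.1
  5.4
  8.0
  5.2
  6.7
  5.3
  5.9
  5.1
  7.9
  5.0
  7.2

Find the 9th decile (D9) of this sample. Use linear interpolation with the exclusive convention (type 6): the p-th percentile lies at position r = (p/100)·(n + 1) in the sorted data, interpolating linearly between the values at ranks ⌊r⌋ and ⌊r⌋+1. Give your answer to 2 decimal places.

Sorted: 4.4, 4.5, 4.6, 4.7, 5.0, 5.1, 5.2, 5.3, 5.4, 5.5, 5.6, 5.7, 5.9, 5.9, 6.2, 6.4, 6.7, 7.1, 7.2, 7.8, 7.9, 8.0.
n = 22.
r = (90/100)·(22 + 1) = 20.7.
Rank 20 is 7.8 and rank 21 is 7.9.
Interpolate: 7.8 + 0.7·(7.9 − 7.8) = 7.8 + 0.7·0.1 = 7.87.

7.87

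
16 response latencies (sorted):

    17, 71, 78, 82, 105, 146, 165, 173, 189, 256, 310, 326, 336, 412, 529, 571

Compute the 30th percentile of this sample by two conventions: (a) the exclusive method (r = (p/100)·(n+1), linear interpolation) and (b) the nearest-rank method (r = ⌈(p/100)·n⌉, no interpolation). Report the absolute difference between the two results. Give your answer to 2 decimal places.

n = 16.
(a) r = 5.1; between ranks 5 (105) and 6 (146): 109.1.
(b) the nearest-rank method: rank 5 → 105.
|109.1 − 105| = 4.1.

4.10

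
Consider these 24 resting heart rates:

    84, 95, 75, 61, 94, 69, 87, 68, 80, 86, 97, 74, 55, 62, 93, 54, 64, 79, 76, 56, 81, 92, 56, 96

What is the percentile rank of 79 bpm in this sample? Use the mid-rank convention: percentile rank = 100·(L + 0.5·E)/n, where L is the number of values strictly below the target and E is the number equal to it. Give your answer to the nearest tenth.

52.1

Sorted: 54, 55, 56, 56, 61, 62, 64, 68, 69, 74, 75, 76, 79, 80, 81, 84, 86, 87, 92, 93, 94, 95, 96, 97.
Count below 79: L = 12; count equal: E = 1; n = 24.
Percentile rank = 100·(12 + 0.5·1)/24 = 100·12.5/24 = 52.08.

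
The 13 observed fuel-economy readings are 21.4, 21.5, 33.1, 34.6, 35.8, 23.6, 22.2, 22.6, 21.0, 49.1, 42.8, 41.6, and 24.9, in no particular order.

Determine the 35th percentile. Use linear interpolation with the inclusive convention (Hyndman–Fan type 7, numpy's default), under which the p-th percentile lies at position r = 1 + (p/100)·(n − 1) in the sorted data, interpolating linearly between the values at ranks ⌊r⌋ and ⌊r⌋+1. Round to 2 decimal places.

Sorted: 21.0, 21.4, 21.5, 22.2, 22.6, 23.6, 24.9, 33.1, 34.6, 35.8, 41.6, 42.8, 49.1.
n = 13.
r = 1 + (35/100)·(13 − 1) = 1 + 4.2 = 5.2.
Rank 5 is 22.6 and rank 6 is 23.6.
Interpolate: 22.6 + 0.2·(23.6 − 22.6) = 22.6 + 0.2·1 = 22.8.

22.80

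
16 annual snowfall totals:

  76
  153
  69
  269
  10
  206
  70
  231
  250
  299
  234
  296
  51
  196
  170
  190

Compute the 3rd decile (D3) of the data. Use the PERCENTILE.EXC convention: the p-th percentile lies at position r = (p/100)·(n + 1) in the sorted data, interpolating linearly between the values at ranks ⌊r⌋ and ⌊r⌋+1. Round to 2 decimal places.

Sorted: 10, 51, 69, 70, 76, 153, 170, 190, 196, 206, 231, 234, 250, 269, 296, 299.
n = 16.
r = (30/100)·(16 + 1) = 5.1.
Rank 5 is 76 and rank 6 is 153.
Interpolate: 76 + 0.1·(153 − 76) = 76 + 0.1·77 = 83.7.

83.70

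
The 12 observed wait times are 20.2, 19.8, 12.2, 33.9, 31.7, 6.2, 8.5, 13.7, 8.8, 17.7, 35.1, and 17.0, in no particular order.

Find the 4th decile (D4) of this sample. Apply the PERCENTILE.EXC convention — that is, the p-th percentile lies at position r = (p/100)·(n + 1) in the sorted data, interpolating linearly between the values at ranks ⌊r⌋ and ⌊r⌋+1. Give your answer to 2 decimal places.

14.36

Sorted: 6.2, 8.5, 8.8, 12.2, 13.7, 17.0, 17.7, 19.8, 20.2, 31.7, 33.9, 35.1.
n = 12.
r = (40/100)·(12 + 1) = 5.2.
Rank 5 is 13.7 and rank 6 is 17.0.
Interpolate: 13.7 + 0.2·(17.0 − 13.7) = 13.7 + 0.2·3.3 = 14.36.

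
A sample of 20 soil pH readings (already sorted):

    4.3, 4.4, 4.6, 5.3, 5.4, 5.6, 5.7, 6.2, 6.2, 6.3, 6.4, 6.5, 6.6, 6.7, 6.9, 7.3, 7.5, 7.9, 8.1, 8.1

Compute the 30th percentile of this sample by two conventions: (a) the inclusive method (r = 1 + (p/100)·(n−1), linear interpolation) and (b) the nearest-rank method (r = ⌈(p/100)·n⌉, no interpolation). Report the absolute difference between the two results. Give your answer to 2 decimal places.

0.07

n = 20.
(a) r = 6.7; between ranks 6 (5.6) and 7 (5.7): 5.67.
(b) the nearest-rank method: rank 6 → 5.6.
|5.67 − 5.6| = 0.07.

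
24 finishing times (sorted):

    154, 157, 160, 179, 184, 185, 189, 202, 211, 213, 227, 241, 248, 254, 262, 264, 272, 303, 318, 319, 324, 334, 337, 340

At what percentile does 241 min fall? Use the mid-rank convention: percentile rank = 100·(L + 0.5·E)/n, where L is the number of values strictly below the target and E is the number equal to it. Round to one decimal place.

47.9

Count below 241: L = 11; count equal: E = 1; n = 24.
Percentile rank = 100·(11 + 0.5·1)/24 = 100·11.5/24 = 47.92.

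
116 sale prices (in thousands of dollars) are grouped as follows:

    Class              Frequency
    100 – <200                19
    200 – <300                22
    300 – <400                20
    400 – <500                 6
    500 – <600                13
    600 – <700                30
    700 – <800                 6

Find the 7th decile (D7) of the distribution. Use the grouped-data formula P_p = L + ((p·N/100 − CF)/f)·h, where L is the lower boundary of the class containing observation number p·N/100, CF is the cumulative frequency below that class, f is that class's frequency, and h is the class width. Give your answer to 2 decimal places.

604.00

N = 116; target position k = 70/100 · 116 = 81.2.
Cumulative frequencies: 19, 41, 61, 67, 80, 110, 116.
Observation 81.2 falls in the class 600 – <700.
L = 600, CF = 80, f = 30, h = 100.
P70 = 600 + ((81.2 − 80)/30)·100 = 600 + 4 = 604.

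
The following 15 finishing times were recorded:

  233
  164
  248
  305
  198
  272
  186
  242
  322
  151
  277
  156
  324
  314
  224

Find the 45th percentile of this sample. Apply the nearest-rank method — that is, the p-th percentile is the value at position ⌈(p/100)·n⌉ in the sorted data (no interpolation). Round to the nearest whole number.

233

Sorted: 151, 156, 164, 186, 198, 224, 233, 242, 248, 272, 277, 305, 314, 322, 324.
n = 15.
Position = ⌈45/100 · 15⌉ = ⌈6.75⌉ = 7.
The value at rank 7 is 233.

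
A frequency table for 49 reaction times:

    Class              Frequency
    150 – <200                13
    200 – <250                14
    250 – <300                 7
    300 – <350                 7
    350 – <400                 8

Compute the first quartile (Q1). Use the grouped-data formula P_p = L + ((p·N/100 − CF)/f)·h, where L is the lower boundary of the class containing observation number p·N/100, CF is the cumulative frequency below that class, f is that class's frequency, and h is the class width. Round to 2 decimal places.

197.12

N = 49; target position k = 25/100 · 49 = 12.25.
Cumulative frequencies: 13, 27, 34, 41, 49.
Observation 12.25 falls in the class 150 – <200.
L = 150, CF = 0, f = 13, h = 50.
P25 = 150 + ((12.25 − 0)/13)·50 = 150 + 47.1154 = 197.115.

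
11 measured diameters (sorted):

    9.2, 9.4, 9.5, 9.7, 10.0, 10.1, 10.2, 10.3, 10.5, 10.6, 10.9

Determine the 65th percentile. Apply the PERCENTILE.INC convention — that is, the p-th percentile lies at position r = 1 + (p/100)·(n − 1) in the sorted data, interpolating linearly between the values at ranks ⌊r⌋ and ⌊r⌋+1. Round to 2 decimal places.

10.25

n = 11.
r = 1 + (65/100)·(11 − 1) = 1 + 6.5 = 7.5.
Rank 7 is 10.2 and rank 8 is 10.3.
Interpolate: 10.2 + 0.5·(10.3 − 10.2) = 10.2 + 0.5·0.1 = 10.25.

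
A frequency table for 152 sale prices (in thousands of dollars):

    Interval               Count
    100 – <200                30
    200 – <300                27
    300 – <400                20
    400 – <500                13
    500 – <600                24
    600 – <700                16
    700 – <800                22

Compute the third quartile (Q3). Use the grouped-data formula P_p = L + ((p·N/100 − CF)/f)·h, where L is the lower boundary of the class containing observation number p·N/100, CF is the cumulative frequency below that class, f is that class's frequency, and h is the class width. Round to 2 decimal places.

N = 152; target position k = 75/100 · 152 = 114.
Cumulative frequencies: 30, 57, 77, 90, 114, 130, 152.
Observation 114 falls in the class 500 – <600.
L = 500, CF = 90, f = 24, h = 100.
P75 = 500 + ((114 − 90)/24)·100 = 500 + 100 = 600.

600.00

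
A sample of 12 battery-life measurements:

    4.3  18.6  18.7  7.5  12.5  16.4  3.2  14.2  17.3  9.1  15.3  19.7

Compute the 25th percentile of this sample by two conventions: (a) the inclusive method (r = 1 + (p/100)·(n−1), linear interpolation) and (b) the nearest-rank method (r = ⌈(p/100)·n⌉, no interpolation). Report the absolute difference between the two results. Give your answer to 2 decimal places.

Sorted: 3.2, 4.3, 7.5, 9.1, 12.5, 14.2, 15.3, 16.4, 17.3, 18.6, 18.7, 19.7.
n = 12.
(a) r = 3.75; between ranks 3 (7.5) and 4 (9.1): 8.7.
(b) the nearest-rank method: rank 3 → 7.5.
|8.7 − 7.5| = 1.2.

1.20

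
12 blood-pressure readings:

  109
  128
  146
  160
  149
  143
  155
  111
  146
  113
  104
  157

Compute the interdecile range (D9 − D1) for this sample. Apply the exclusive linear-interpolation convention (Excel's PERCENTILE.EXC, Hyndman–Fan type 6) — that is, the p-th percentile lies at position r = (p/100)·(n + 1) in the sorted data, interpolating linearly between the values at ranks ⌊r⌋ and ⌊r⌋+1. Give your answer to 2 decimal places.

53.60

Sorted: 104, 109, 111, 113, 128, 143, 146, 146, 149, 155, 157, 160.
n = 12.
P10: r = 1.3; ranks 1–2 are 104, 109; interpolating gives 105.5.
P90: r = 11.7; ranks 11–12 are 157, 160; interpolating gives 159.1.
Difference: 159.1 − 105.5 = 53.6.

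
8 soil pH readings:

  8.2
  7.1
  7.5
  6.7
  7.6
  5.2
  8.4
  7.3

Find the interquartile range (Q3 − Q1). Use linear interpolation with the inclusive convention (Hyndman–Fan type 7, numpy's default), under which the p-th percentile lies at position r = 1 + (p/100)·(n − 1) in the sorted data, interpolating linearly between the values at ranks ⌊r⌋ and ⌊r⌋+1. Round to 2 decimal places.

Sorted: 5.2, 6.7, 7.1, 7.3, 7.5, 7.6, 8.2, 8.4.
n = 8.
P25: r = 2.75; ranks 2–3 are 6.7, 7.1; interpolating gives 7.
P75: r = 6.25; ranks 6–7 are 7.6, 8.2; interpolating gives 7.75.
Difference: 7.75 − 7 = 0.75.

0.75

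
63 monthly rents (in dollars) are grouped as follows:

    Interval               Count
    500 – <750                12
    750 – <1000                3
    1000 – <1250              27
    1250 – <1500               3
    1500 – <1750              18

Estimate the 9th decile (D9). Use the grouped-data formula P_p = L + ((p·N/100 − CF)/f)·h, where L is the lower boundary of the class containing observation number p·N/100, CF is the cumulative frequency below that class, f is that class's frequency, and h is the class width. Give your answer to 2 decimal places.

N = 63; target position k = 90/100 · 63 = 56.7.
Cumulative frequencies: 12, 15, 42, 45, 63.
Observation 56.7 falls in the class 1500 – <1750.
L = 1500, CF = 45, f = 18, h = 250.
P90 = 1500 + ((56.7 − 45)/18)·250 = 1500 + 162.5 = 1662.5.

1662.50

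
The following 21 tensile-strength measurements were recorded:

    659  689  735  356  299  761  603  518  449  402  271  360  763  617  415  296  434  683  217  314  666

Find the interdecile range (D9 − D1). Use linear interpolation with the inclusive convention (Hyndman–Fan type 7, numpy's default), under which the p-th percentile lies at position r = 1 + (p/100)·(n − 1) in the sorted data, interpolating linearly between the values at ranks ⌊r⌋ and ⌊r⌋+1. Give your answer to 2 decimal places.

439.00

Sorted: 217, 271, 296, 299, 314, 356, 360, 402, 415, 434, 449, 518, 603, 617, 659, 666, 683, 689, 735, 761, 763.
n = 21.
P10: r = 3 (integer) → 296.
P90: r = 19 (integer) → 735.
Difference: 735 − 296 = 439.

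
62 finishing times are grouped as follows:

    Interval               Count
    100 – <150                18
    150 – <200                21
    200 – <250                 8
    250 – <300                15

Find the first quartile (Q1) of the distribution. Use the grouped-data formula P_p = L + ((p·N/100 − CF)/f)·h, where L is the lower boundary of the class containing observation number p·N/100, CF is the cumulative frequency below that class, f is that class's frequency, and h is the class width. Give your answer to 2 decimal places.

N = 62; target position k = 25/100 · 62 = 15.5.
Cumulative frequencies: 18, 39, 47, 62.
Observation 15.5 falls in the class 100 – <150.
L = 100, CF = 0, f = 18, h = 50.
P25 = 100 + ((15.5 − 0)/18)·50 = 100 + 43.0556 = 143.056.

143.06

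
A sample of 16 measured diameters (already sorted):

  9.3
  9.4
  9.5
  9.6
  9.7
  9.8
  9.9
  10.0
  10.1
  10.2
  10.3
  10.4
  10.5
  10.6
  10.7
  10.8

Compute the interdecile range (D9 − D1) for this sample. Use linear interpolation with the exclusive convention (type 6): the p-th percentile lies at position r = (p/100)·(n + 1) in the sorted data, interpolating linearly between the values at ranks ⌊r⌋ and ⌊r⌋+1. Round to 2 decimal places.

n = 16.
P10: r = 1.7; ranks 1–2 are 9.3, 9.4; interpolating gives 9.37.
P90: r = 15.3; ranks 15–16 are 10.7, 10.8; interpolating gives 10.73.
Difference: 10.73 − 9.37 = 1.36.

1.36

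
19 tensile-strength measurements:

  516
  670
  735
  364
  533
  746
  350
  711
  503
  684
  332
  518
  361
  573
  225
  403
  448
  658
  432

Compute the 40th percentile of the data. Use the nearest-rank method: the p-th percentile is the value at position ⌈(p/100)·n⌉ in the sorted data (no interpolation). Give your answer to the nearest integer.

448

Sorted: 225, 332, 350, 361, 364, 403, 432, 448, 503, 516, 518, 533, 573, 658, 670, 684, 711, 735, 746.
n = 19.
Position = ⌈40/100 · 19⌉ = ⌈7.6⌉ = 8.
The value at rank 8 is 448.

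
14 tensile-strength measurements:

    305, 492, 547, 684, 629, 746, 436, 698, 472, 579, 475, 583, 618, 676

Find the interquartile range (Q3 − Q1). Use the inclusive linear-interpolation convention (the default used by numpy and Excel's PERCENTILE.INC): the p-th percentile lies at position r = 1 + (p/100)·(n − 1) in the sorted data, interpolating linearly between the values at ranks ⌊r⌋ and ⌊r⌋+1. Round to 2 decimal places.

185.00

Sorted: 305, 436, 472, 475, 492, 547, 579, 583, 618, 629, 676, 684, 698, 746.
n = 14.
P25: r = 4.25; ranks 4–5 are 475, 492; interpolating gives 479.25.
P75: r = 10.75; ranks 10–11 are 629, 676; interpolating gives 664.25.
Difference: 664.25 − 479.25 = 185.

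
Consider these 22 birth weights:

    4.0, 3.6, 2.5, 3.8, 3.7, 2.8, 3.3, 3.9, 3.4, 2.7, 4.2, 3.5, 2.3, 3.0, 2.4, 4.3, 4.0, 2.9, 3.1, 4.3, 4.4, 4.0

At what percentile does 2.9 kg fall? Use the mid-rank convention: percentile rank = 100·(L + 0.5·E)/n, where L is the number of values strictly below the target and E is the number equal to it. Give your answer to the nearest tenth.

25.0

Sorted: 2.3, 2.4, 2.5, 2.7, 2.8, 2.9, 3.0, 3.1, 3.3, 3.4, 3.5, 3.6, 3.7, 3.8, 3.9, 4.0, 4.0, 4.0, 4.2, 4.3, 4.3, 4.4.
Count below 2.9: L = 5; count equal: E = 1; n = 22.
Percentile rank = 100·(5 + 0.5·1)/22 = 100·5.5/22 = 25.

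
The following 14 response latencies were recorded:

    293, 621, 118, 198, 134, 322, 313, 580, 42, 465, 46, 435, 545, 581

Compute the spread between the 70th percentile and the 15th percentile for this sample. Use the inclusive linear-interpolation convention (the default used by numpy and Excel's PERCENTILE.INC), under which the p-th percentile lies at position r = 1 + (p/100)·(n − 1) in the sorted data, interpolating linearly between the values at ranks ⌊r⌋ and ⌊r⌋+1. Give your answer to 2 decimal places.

358.60

Sorted: 42, 46, 118, 134, 198, 293, 313, 322, 435, 465, 545, 580, 581, 621.
n = 14.
P15: r = 2.95; ranks 2–3 are 46, 118; interpolating gives 114.4.
P70: r = 10.1; ranks 10–11 are 465, 545; interpolating gives 473.
Difference: 473 − 114.4 = 358.6.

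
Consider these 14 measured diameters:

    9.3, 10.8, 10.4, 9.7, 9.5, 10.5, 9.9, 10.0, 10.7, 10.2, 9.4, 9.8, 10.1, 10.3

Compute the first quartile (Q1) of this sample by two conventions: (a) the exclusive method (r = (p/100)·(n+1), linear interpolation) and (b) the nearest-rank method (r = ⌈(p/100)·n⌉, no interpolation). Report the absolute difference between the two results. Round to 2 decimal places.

0.05

Sorted: 9.3, 9.4, 9.5, 9.7, 9.8, 9.9, 10.0, 10.1, 10.2, 10.3, 10.4, 10.5, 10.7, 10.8.
n = 14.
(a) r = 3.75; between ranks 3 (9.5) and 4 (9.7): 9.65.
(b) the nearest-rank method: rank 4 → 9.7.
|9.65 − 9.7| = 0.05.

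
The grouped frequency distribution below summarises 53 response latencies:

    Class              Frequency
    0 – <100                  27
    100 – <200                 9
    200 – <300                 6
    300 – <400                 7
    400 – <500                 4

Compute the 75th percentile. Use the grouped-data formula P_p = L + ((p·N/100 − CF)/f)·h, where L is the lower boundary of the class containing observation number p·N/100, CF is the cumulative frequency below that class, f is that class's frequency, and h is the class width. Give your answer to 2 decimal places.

N = 53; target position k = 75/100 · 53 = 39.75.
Cumulative frequencies: 27, 36, 42, 49, 53.
Observation 39.75 falls in the class 200 – <300.
L = 200, CF = 36, f = 6, h = 100.
P75 = 200 + ((39.75 − 36)/6)·100 = 200 + 62.5 = 262.5.

262.50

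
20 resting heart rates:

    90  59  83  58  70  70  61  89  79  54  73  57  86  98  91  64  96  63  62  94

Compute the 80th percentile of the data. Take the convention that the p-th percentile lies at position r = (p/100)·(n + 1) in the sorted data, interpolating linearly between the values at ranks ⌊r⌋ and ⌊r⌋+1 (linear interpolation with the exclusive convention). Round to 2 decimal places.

Sorted: 54, 57, 58, 59, 61, 62, 63, 64, 70, 70, 73, 79, 83, 86, 89, 90, 91, 94, 96, 98.
n = 20.
r = (80/100)·(20 + 1) = 16.8.
Rank 16 is 90 and rank 17 is 91.
Interpolate: 90 + 0.8·(91 − 90) = 90 + 0.8·1 = 90.8.

90.80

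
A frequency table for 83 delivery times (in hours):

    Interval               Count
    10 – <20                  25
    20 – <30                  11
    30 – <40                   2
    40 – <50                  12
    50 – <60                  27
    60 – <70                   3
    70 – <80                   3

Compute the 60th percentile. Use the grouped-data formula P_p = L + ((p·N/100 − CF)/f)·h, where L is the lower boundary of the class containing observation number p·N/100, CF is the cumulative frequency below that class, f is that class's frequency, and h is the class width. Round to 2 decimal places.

N = 83; target position k = 60/100 · 83 = 49.8.
Cumulative frequencies: 25, 36, 38, 50, 77, 80, 83.
Observation 49.8 falls in the class 40 – <50.
L = 40, CF = 38, f = 12, h = 10.
P60 = 40 + ((49.8 − 38)/12)·10 = 40 + 9.83333 = 49.8333.

49.83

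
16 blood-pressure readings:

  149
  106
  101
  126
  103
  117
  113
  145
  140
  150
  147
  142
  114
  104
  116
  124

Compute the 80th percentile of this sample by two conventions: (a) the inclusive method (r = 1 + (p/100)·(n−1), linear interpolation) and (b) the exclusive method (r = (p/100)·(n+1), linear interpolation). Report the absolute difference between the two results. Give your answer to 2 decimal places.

Sorted: 101, 103, 104, 106, 113, 114, 116, 117, 124, 126, 140, 142, 145, 147, 149, 150.
n = 16.
(a) r = 13 → value at rank 13 = 145.
(b) r = 13.6; between ranks 13 (145) and 14 (147): 146.2.
|145 − 146.2| = 1.2.

1.20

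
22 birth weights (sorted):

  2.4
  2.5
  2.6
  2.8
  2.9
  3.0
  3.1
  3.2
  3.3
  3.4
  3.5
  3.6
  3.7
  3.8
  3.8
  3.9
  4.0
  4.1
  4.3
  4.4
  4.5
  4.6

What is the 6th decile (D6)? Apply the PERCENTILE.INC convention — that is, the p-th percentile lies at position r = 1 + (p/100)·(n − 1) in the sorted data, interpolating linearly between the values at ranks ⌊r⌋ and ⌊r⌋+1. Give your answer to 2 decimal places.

3.76

n = 22.
r = 1 + (60/100)·(22 − 1) = 1 + 12.6 = 13.6.
Rank 13 is 3.7 and rank 14 is 3.8.
Interpolate: 3.7 + 0.6·(3.8 − 3.7) = 3.7 + 0.6·0.1 = 3.76.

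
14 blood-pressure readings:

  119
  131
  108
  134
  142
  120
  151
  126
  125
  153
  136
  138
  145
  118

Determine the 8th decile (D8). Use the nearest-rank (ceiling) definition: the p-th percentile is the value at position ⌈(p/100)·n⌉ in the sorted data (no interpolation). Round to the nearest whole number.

145

Sorted: 108, 118, 119, 120, 125, 126, 131, 134, 136, 138, 142, 145, 151, 153.
n = 14.
Position = ⌈80/100 · 14⌉ = ⌈11.2⌉ = 12.
The value at rank 12 is 145.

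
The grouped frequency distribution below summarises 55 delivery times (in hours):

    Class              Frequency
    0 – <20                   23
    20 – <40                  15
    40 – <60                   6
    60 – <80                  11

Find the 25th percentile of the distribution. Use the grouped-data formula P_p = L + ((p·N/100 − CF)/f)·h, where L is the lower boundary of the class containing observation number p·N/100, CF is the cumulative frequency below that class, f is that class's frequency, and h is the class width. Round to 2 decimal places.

11.96

N = 55; target position k = 25/100 · 55 = 13.75.
Cumulative frequencies: 23, 38, 44, 55.
Observation 13.75 falls in the class 0 – <20.
L = 0, CF = 0, f = 23, h = 20.
P25 = 0 + ((13.75 − 0)/23)·20 = 0 + 11.9565 = 11.9565.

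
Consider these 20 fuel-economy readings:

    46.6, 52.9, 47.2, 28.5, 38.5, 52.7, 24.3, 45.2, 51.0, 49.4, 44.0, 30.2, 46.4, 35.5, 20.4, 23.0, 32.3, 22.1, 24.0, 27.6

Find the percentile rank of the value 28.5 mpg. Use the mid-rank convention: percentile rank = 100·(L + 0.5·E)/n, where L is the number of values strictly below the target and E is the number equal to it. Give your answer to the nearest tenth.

32.5

Sorted: 20.4, 22.1, 23.0, 24.0, 24.3, 27.6, 28.5, 30.2, 32.3, 35.5, 38.5, 44.0, 45.2, 46.4, 46.6, 47.2, 49.4, 51.0, 52.7, 52.9.
Count below 28.5: L = 6; count equal: E = 1; n = 20.
Percentile rank = 100·(6 + 0.5·1)/20 = 100·6.5/20 = 32.5.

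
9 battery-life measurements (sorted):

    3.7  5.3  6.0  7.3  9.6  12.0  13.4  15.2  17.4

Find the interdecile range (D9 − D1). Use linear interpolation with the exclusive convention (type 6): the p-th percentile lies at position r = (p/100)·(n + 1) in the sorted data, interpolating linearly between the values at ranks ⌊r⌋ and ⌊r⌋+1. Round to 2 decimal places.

n = 9.
P10: r = 1 (integer) → 3.7.
P90: r = 9 (integer) → 17.4.
Difference: 17.4 − 3.7 = 13.7.

13.70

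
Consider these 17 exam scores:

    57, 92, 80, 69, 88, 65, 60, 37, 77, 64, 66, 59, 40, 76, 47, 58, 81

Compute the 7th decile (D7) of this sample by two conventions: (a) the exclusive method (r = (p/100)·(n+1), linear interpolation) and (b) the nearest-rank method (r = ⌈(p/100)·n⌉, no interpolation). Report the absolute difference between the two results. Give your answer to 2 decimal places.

0.60

Sorted: 37, 40, 47, 57, 58, 59, 60, 64, 65, 66, 69, 76, 77, 80, 81, 88, 92.
n = 17.
(a) r = 12.6; between ranks 12 (76) and 13 (77): 76.6.
(b) the nearest-rank method: rank 12 → 76.
|76.6 − 76| = 0.6.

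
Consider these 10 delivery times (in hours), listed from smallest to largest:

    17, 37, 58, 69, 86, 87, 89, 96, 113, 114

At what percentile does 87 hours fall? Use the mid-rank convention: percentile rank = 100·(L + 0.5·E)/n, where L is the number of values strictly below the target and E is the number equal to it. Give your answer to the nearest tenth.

Count below 87: L = 5; count equal: E = 1; n = 10.
Percentile rank = 100·(5 + 0.5·1)/10 = 100·5.5/10 = 55.

55.0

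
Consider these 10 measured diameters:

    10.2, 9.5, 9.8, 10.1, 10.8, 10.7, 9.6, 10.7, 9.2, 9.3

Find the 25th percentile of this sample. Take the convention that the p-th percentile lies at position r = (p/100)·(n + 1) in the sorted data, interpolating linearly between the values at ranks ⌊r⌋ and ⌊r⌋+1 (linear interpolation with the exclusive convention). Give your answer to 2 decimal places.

9.45

Sorted: 9.2, 9.3, 9.5, 9.6, 9.8, 10.1, 10.2, 10.7, 10.7, 10.8.
n = 10.
r = (25/100)·(10 + 1) = 2.75.
Rank 2 is 9.3 and rank 3 is 9.5.
Interpolate: 9.3 + 0.75·(9.5 − 9.3) = 9.3 + 0.75·0.2 = 9.45.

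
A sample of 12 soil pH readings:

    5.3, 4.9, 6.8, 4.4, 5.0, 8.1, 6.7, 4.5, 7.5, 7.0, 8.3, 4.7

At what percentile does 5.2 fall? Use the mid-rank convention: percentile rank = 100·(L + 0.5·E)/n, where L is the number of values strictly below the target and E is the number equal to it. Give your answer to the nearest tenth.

Sorted: 4.4, 4.5, 4.7, 4.9, 5.0, 5.3, 6.7, 6.8, 7.0, 7.5, 8.1, 8.3.
Count below 5.2: L = 5; count equal: E = 0; n = 12.
Percentile rank = 100·(5 + 0.5·0)/12 = 100·5/12 = 41.67.

41.7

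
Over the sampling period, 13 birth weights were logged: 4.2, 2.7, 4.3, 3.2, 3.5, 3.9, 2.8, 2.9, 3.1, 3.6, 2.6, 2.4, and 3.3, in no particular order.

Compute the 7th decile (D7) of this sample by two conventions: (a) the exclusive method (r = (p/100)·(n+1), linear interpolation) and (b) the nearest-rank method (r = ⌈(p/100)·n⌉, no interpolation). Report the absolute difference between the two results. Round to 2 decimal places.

0.02

Sorted: 2.4, 2.6, 2.7, 2.8, 2.9, 3.1, 3.2, 3.3, 3.5, 3.6, 3.9, 4.2, 4.3.
n = 13.
(a) r = 9.8; between ranks 9 (3.5) and 10 (3.6): 3.58.
(b) the nearest-rank method: rank 10 → 3.6.
|3.58 − 3.6| = 0.02.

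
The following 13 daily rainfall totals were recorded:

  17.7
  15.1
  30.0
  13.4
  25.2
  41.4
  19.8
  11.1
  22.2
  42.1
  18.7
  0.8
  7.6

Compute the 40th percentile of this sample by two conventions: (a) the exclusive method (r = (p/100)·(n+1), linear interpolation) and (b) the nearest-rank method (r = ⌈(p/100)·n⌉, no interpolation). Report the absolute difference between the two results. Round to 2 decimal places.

Sorted: 0.8, 7.6, 11.1, 13.4, 15.1, 17.7, 18.7, 19.8, 22.2, 25.2, 30.0, 41.4, 42.1.
n = 13.
(a) r = 5.6; between ranks 5 (15.1) and 6 (17.7): 16.66.
(b) the nearest-rank method: rank 6 → 17.7.
|16.66 − 17.7| = 1.04.

1.04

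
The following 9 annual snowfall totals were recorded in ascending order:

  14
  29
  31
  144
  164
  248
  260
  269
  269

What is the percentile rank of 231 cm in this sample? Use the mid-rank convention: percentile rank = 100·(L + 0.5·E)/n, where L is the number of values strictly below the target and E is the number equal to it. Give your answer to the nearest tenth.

Count below 231: L = 5; count equal: E = 0; n = 9.
Percentile rank = 100·(5 + 0.5·0)/9 = 100·5/9 = 55.56.

55.6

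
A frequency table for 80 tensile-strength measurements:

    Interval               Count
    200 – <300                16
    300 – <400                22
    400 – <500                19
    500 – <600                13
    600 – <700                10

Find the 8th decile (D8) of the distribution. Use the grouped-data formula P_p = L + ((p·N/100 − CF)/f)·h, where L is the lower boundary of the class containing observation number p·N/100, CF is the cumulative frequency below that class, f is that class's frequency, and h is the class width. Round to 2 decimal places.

N = 80; target position k = 80/100 · 80 = 64.
Cumulative frequencies: 16, 38, 57, 70, 80.
Observation 64 falls in the class 500 – <600.
L = 500, CF = 57, f = 13, h = 100.
P80 = 500 + ((64 − 57)/13)·100 = 500 + 53.8462 = 553.846.

553.85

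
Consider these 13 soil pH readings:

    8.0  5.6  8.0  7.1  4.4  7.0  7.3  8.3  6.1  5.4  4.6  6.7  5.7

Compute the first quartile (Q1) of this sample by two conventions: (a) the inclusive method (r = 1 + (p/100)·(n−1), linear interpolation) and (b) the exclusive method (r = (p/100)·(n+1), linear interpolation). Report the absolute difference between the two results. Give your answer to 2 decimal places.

Sorted: 4.4, 4.6, 5.4, 5.6, 5.7, 6.1, 6.7, 7.0, 7.1, 7.3, 8.0, 8.0, 8.3.
n = 13.
(a) r = 4 → value at rank 4 = 5.6.
(b) r = 3.5; between ranks 3 (5.4) and 4 (5.6): 5.5.
|5.6 − 5.5| = 0.1.

0.10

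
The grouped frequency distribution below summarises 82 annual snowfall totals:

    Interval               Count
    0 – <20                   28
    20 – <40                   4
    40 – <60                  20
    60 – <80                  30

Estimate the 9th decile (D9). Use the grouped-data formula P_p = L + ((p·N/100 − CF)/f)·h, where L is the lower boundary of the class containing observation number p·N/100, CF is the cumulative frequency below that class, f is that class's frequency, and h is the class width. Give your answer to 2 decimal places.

N = 82; target position k = 90/100 · 82 = 73.8.
Cumulative frequencies: 28, 32, 52, 82.
Observation 73.8 falls in the class 60 – <80.
L = 60, CF = 52, f = 30, h = 20.
P90 = 60 + ((73.8 − 52)/30)·20 = 60 + 14.5333 = 74.5333.

74.53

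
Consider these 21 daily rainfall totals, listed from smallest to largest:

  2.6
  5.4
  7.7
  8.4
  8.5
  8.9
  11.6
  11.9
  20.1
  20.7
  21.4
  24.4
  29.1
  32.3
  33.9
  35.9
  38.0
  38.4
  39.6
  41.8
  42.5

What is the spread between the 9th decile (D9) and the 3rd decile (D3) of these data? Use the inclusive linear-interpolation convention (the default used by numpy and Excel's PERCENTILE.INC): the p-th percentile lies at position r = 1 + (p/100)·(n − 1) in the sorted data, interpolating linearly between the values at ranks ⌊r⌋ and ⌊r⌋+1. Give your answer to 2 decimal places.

n = 21.
P30: r = 7 (integer) → 11.6.
P90: r = 19 (integer) → 39.6.
Difference: 39.6 − 11.6 = 28.

28.00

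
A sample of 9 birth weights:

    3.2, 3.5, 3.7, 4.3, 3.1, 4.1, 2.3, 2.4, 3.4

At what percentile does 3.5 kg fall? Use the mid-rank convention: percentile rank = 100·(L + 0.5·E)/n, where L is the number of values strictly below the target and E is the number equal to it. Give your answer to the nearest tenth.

Sorted: 2.3, 2.4, 3.1, 3.2, 3.4, 3.5, 3.7, 4.1, 4.3.
Count below 3.5: L = 5; count equal: E = 1; n = 9.
Percentile rank = 100·(5 + 0.5·1)/9 = 100·5.5/9 = 61.11.

61.1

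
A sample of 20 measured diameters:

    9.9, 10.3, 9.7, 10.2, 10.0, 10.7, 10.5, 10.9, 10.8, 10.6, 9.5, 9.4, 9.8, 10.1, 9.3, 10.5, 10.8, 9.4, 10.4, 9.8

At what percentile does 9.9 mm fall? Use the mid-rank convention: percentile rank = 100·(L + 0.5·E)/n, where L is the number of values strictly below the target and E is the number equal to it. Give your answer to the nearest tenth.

Sorted: 9.3, 9.4, 9.4, 9.5, 9.7, 9.8, 9.8, 9.9, 10.0, 10.1, 10.2, 10.3, 10.4, 10.5, 10.5, 10.6, 10.7, 10.8, 10.8, 10.9.
Count below 9.9: L = 7; count equal: E = 1; n = 20.
Percentile rank = 100·(7 + 0.5·1)/20 = 100·7.5/20 = 37.5.

37.5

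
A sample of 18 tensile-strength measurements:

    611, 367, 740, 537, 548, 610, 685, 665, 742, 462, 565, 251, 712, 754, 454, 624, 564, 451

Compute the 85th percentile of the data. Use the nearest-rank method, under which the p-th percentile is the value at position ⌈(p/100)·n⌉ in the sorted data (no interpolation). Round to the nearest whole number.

740

Sorted: 251, 367, 451, 454, 462, 537, 548, 564, 565, 610, 611, 624, 665, 685, 712, 740, 742, 754.
n = 18.
Position = ⌈85/100 · 18⌉ = ⌈15.3⌉ = 16.
The value at rank 16 is 740.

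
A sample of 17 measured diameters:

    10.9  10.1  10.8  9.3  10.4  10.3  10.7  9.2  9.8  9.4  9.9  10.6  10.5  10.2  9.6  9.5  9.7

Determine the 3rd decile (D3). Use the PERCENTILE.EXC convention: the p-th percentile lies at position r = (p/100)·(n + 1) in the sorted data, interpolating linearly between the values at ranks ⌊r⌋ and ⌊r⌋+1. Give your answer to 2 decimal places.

9.64

Sorted: 9.2, 9.3, 9.4, 9.5, 9.6, 9.7, 9.8, 9.9, 10.1, 10.2, 10.3, 10.4, 10.5, 10.6, 10.7, 10.8, 10.9.
n = 17.
r = (30/100)·(17 + 1) = 5.4.
Rank 5 is 9.6 and rank 6 is 9.7.
Interpolate: 9.6 + 0.4·(9.7 − 9.6) = 9.6 + 0.4·0.1 = 9.64.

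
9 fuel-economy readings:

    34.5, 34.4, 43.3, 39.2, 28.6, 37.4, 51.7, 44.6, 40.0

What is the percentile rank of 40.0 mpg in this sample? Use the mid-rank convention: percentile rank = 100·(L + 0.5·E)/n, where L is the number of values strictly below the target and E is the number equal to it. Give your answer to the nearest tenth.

Sorted: 28.6, 34.4, 34.5, 37.4, 39.2, 40.0, 43.3, 44.6, 51.7.
Count below 40.0: L = 5; count equal: E = 1; n = 9.
Percentile rank = 100·(5 + 0.5·1)/9 = 100·5.5/9 = 61.11.

61.1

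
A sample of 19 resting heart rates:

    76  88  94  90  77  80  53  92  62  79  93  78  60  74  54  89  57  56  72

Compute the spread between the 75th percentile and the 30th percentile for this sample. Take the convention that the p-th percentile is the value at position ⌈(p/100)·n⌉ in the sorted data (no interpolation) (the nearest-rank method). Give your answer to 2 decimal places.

Sorted: 53, 54, 56, 57, 60, 62, 72, 74, 76, 77, 78, 79, 80, 88, 89, 90, 92, 93, 94.
n = 19.
P30: rank ⌈30/100·19⌉ = 6 → 62.
P75: rank ⌈75/100·19⌉ = 15 → 89.
Difference: 89 − 62 = 27.

27.00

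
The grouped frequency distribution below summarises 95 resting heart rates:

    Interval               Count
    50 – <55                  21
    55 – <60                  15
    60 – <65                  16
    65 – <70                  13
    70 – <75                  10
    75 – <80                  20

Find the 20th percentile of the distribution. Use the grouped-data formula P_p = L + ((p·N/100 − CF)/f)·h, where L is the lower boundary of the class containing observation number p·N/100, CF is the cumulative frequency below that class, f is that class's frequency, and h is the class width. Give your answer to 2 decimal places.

54.52

N = 95; target position k = 20/100 · 95 = 19.
Cumulative frequencies: 21, 36, 52, 65, 75, 95.
Observation 19 falls in the class 50 – <55.
L = 50, CF = 0, f = 21, h = 5.
P20 = 50 + ((19 − 0)/21)·5 = 50 + 4.52381 = 54.5238.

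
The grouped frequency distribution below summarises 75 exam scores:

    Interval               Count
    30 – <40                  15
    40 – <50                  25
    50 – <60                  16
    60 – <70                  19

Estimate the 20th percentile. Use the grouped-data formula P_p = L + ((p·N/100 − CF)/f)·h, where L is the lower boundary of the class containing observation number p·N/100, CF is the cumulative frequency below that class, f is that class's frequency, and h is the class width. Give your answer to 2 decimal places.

N = 75; target position k = 20/100 · 75 = 15.
Cumulative frequencies: 15, 40, 56, 75.
Observation 15 falls in the class 30 – <40.
L = 30, CF = 0, f = 15, h = 10.
P20 = 30 + ((15 − 0)/15)·10 = 30 + 10 = 40.

40.00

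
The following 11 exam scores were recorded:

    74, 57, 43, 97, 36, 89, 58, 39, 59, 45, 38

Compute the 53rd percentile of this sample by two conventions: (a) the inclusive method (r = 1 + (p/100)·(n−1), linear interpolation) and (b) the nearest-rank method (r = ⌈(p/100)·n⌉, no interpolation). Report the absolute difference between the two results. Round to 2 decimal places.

Sorted: 36, 38, 39, 43, 45, 57, 58, 59, 74, 89, 97.
n = 11.
(a) r = 6.3; between ranks 6 (57) and 7 (58): 57.3.
(b) the nearest-rank method: rank 6 → 57.
|57.3 − 57| = 0.3.

0.30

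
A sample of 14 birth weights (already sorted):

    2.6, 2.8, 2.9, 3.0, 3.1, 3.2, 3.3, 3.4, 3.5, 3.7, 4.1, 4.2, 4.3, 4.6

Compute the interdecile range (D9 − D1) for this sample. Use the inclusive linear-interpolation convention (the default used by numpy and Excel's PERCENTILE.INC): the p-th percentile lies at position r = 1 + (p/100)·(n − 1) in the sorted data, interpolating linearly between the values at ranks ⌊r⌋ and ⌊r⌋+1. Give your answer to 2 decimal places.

1.44

n = 14.
P10: r = 2.3; ranks 2–3 are 2.8, 2.9; interpolating gives 2.83.
P90: r = 12.7; ranks 12–13 are 4.2, 4.3; interpolating gives 4.27.
Difference: 4.27 − 2.83 = 1.44.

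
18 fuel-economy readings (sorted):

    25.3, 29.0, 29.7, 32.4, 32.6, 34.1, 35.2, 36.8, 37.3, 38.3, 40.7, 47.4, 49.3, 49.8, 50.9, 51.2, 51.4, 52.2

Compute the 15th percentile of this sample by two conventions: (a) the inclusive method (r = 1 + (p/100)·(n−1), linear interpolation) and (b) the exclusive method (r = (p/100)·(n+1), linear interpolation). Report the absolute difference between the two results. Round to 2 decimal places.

1.59

n = 18.
(a) r = 3.55; between ranks 3 (29.7) and 4 (32.4): 31.185.
(b) r = 2.85; between ranks 2 (29.0) and 3 (29.7): 29.595.
|31.185 − 29.595| = 1.59.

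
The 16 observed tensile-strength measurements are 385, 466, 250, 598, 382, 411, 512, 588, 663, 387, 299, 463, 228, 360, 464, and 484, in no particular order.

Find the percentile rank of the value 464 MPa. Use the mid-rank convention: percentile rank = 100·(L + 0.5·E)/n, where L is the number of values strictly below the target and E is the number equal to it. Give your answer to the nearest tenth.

59.4

Sorted: 228, 250, 299, 360, 382, 385, 387, 411, 463, 464, 466, 484, 512, 588, 598, 663.
Count below 464: L = 9; count equal: E = 1; n = 16.
Percentile rank = 100·(9 + 0.5·1)/16 = 100·9.5/16 = 59.38.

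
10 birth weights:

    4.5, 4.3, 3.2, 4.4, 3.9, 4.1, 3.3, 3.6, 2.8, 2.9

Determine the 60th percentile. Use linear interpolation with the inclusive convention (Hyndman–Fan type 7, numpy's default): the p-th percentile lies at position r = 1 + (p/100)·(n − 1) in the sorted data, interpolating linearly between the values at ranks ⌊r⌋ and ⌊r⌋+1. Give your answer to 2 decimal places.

Sorted: 2.8, 2.9, 3.2, 3.3, 3.6, 3.9, 4.1, 4.3, 4.4, 4.5.
n = 10.
r = 1 + (60/100)·(10 − 1) = 1 + 5.4 = 6.4.
Rank 6 is 3.9 and rank 7 is 4.1.
Interpolate: 3.9 + 0.4·(4.1 − 3.9) = 3.9 + 0.4·0.2 = 3.98.

3.98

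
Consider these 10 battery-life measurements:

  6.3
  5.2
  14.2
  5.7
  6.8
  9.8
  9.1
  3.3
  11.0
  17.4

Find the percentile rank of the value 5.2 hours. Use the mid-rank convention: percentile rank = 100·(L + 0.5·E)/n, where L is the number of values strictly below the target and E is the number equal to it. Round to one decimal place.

15.0

Sorted: 3.3, 5.2, 5.7, 6.3, 6.8, 9.1, 9.8, 11.0, 14.2, 17.4.
Count below 5.2: L = 1; count equal: E = 1; n = 10.
Percentile rank = 100·(1 + 0.5·1)/10 = 100·1.5/10 = 15.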